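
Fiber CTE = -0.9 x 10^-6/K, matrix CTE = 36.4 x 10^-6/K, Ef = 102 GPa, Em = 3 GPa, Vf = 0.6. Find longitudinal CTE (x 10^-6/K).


E1 = Ef*Vf + Em*(1-Vf) = 62.4
alpha_1 = (alpha_f*Ef*Vf + alpha_m*Em*(1-Vf))/E1 = -0.18 x 10^-6/K

-0.18 x 10^-6/K


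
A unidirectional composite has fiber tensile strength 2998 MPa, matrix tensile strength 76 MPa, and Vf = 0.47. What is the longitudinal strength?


sigma_1 = sigma_f*Vf + sigma_m*(1-Vf) = 2998*0.47 + 76*0.53 = 1449.3 MPa

1449.3 MPa


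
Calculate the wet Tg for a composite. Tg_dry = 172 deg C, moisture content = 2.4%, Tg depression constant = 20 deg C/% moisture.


Tg_wet = Tg_dry - k*moisture = 172 - 20*2.4 = 124.0 deg C

124.0 deg C


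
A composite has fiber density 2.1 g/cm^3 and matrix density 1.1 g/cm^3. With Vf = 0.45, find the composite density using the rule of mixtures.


rho_c = rho_f*Vf + rho_m*(1-Vf) = 2.1*0.45 + 1.1*0.55 = 1.55 g/cm^3

1.55 g/cm^3


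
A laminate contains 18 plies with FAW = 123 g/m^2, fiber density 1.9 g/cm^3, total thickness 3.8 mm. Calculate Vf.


Vf = n * FAW / (rho_f * h * 1000) = 18 * 123 / (1.9 * 3.8 * 1000) = 0.3066

0.3066


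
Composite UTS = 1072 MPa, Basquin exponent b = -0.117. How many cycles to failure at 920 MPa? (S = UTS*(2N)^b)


N = 0.5 * (S/UTS)^(1/b) = 0.5 * (920/1072)^(1/-0.117) = 1.8474 cycles

1.8474 cycles


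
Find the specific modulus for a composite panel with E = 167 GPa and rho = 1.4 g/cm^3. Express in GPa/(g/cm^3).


Specific stiffness = E/rho = 167/1.4 = 119.3 GPa/(g/cm^3)

119.3 GPa/(g/cm^3)


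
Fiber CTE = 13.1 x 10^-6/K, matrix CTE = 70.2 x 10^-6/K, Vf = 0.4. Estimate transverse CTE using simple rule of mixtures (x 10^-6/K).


alpha_2 = alpha_f*Vf + alpha_m*(1-Vf) = 13.1*0.4 + 70.2*0.6 = 47.4 x 10^-6/K

47.4 x 10^-6/K


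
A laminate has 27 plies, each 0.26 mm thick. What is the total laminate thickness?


h = n * t_ply = 27 * 0.26 = 7.02 mm

7.02 mm


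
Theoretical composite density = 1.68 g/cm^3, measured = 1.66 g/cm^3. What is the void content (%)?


Void% = (rho_theo - rho_actual)/rho_theo * 100 = (1.68 - 1.66)/1.68 * 100 = 1.19%

1.19%


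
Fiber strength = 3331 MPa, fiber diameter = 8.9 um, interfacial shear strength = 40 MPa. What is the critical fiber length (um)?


Lc = sigma_f * d / (2 * tau_i) = 3331 * 8.9 / (2 * 40) = 370.6 um

370.6 um


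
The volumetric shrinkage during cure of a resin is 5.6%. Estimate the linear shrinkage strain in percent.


Linear shrinkage ≈ vol_shrink/3 = 5.6/3 = 1.867%

1.867%


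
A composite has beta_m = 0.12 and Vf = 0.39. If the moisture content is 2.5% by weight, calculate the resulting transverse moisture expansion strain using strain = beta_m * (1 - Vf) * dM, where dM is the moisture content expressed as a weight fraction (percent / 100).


dM = 2.5/100 = 0.025
strain = beta_m * (1-Vf) * dM = 0.12 * 0.61 * 0.025 = 0.00183

0.00183


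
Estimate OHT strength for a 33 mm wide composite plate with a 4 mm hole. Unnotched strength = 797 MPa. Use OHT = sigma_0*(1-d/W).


OHT = sigma_0*(1-d/W) = 797*(1-4/33) = 700.4 MPa

700.4 MPa


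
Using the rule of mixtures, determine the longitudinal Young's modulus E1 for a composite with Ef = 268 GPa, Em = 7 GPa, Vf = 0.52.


E1 = Ef*Vf + Em*(1-Vf) = 268*0.52 + 7*0.48 = 142.72 GPa

142.72 GPa


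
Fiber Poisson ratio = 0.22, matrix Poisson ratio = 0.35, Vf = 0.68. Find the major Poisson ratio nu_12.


nu_12 = nu_f*Vf + nu_m*(1-Vf) = 0.22*0.68 + 0.35*0.32 = 0.2616

0.2616


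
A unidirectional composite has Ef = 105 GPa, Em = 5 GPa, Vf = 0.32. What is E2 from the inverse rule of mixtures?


1/E2 = Vf/Ef + (1-Vf)/Em = 0.32/105 + 0.68/5
E2 = 7.19 GPa

7.19 GPa


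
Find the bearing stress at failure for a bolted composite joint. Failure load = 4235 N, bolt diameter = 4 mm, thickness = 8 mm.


sigma_br = F/(d*h) = 4235/(4*8) = 132.3 MPa

132.3 MPa


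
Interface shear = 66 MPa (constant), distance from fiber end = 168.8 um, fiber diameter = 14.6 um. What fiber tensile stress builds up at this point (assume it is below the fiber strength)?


Force balance: sigma_f * (pi*d^2/4) = tau * (pi*d) * x  ->  sigma_f = 4 * tau * x / d
sigma_f = 4 * 66 * 168.8 / 14.6 = 3052.3 MPa

3052.3 MPa


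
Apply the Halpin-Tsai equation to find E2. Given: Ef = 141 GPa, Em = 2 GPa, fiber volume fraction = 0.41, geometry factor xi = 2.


eta = (Ef/Em - 1)/(Ef/Em + xi) = (70.5 - 1)/(70.5 + 2) = 0.9586
E2 = Em*(1+xi*eta*Vf)/(1-eta*Vf) = 5.89 GPa

5.89 GPa


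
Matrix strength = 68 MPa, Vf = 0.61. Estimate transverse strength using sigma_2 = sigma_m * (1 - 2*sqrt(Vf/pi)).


factor = 1 - 2*sqrt(0.61/pi) = 0.1187
sigma_2 = 68 * 0.1187 = 8.07 MPa

8.07 MPa


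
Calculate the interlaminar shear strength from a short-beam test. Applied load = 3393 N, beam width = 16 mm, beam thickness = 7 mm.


ILSS = 3F/(4bh) = 3*3393/(4*16*7) = 22.72 MPa

22.72 MPa


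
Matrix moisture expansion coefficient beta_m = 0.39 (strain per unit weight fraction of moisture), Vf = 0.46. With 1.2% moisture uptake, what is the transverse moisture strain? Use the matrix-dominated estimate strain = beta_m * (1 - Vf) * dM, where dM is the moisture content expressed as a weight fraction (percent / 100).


dM = 1.2/100 = 0.012
strain = beta_m * (1-Vf) * dM = 0.39 * 0.54 * 0.012 = 0.0025272

0.0025272


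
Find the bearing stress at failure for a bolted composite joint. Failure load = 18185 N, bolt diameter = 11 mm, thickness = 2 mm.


sigma_br = F/(d*h) = 18185/(11*2) = 826.6 MPa

826.6 MPa


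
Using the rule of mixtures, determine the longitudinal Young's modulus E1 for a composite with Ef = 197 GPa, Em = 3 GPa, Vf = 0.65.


E1 = Ef*Vf + Em*(1-Vf) = 197*0.65 + 3*0.35 = 129.1 GPa

129.1 GPa


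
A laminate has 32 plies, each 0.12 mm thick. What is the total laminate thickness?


h = n * t_ply = 32 * 0.12 = 3.84 mm

3.84 mm


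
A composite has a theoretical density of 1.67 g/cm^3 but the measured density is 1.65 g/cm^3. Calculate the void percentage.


Void% = (rho_theo - rho_actual)/rho_theo * 100 = (1.67 - 1.65)/1.67 * 100 = 1.2%

1.2%


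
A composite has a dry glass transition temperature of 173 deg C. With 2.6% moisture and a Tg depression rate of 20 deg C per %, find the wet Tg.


Tg_wet = Tg_dry - k*moisture = 173 - 20*2.6 = 121.0 deg C

121.0 deg C


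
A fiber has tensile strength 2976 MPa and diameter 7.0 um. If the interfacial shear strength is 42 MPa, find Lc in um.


Lc = sigma_f * d / (2 * tau_i) = 2976 * 7.0 / (2 * 42) = 248.0 um

248.0 um


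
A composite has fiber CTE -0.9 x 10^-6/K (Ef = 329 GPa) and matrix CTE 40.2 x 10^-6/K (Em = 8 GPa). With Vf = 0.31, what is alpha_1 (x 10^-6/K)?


E1 = Ef*Vf + Em*(1-Vf) = 107.51
alpha_1 = (alpha_f*Ef*Vf + alpha_m*Em*(1-Vf))/E1 = 1.21 x 10^-6/K

1.21 x 10^-6/K


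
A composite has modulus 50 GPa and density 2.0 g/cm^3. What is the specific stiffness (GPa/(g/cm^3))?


Specific stiffness = E/rho = 50/2.0 = 25.0 GPa/(g/cm^3)

25.0 GPa/(g/cm^3)


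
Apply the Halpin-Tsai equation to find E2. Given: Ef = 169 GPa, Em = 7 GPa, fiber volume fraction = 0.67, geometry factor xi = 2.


eta = (Ef/Em - 1)/(Ef/Em + xi) = (24.1429 - 1)/(24.1429 + 2) = 0.8852
E2 = Em*(1+xi*eta*Vf)/(1-eta*Vf) = 37.61 GPa

37.61 GPa


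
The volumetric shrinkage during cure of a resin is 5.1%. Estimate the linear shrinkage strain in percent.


Linear shrinkage ≈ vol_shrink/3 = 5.1/3 = 1.7%

1.7%


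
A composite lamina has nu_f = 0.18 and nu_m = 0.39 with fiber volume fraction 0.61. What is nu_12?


nu_12 = nu_f*Vf + nu_m*(1-Vf) = 0.18*0.61 + 0.39*0.39 = 0.2619

0.2619


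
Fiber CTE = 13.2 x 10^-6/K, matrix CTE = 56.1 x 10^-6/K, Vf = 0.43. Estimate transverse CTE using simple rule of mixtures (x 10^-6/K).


alpha_2 = alpha_f*Vf + alpha_m*(1-Vf) = 13.2*0.43 + 56.1*0.57 = 37.7 x 10^-6/K

37.7 x 10^-6/K


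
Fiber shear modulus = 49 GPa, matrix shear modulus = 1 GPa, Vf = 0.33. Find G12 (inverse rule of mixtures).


1/G12 = Vf/Gf + (1-Vf)/Gm = 0.33/49 + 0.67/1
G12 = 1.48 GPa

1.48 GPa


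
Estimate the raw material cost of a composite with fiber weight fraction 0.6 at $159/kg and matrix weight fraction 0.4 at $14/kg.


Cost = cost_f*Wf + cost_m*Wm = 159*0.6 + 14*0.4 = $101.0/kg

$101.0/kg


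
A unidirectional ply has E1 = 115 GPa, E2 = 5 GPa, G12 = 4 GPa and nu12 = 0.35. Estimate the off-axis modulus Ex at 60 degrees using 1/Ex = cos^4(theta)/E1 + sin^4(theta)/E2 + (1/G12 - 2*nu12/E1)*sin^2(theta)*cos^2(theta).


cos^4(60) = 0.0625, sin^4(60) = 0.5625, sin^2(60)*cos^2(60) = 0.1875
1/G12 - 2*nu12/E1 = 1/4 - 2*0.35/115 = 0.243913 GPa^-1
1/Ex = 0.0625/115 + 0.5625/5 + 0.243913*0.1875 = 0.1587772 GPa^-1
Ex = 6.3 GPa

6.3 GPa


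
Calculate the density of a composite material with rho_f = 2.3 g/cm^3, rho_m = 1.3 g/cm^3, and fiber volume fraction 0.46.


rho_c = rho_f*Vf + rho_m*(1-Vf) = 2.3*0.46 + 1.3*0.54 = 1.76 g/cm^3

1.76 g/cm^3


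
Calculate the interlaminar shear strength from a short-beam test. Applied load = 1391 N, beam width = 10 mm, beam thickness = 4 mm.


ILSS = 3F/(4bh) = 3*1391/(4*10*4) = 26.08 MPa

26.08 MPa


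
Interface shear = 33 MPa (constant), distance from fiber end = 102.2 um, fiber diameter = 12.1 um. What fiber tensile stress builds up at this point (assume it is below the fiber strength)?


Force balance: sigma_f * (pi*d^2/4) = tau * (pi*d) * x  ->  sigma_f = 4 * tau * x / d
sigma_f = 4 * 33 * 102.2 / 12.1 = 1114.9 MPa

1114.9 MPa


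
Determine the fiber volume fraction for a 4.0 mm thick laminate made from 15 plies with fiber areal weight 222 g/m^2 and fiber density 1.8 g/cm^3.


Vf = n * FAW / (rho_f * h * 1000) = 15 * 222 / (1.8 * 4.0 * 1000) = 0.4625

0.4625


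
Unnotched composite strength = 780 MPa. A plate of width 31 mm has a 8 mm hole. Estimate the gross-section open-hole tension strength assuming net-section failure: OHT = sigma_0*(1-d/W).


OHT = sigma_0*(1-d/W) = 780*(1-8/31) = 578.7 MPa

578.7 MPa


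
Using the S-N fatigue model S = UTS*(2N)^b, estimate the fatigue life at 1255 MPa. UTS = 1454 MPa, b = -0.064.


N = 0.5 * (S/UTS)^(1/b) = 0.5 * (1255/1454)^(1/-0.064) = 4.9858 cycles

4.9858 cycles


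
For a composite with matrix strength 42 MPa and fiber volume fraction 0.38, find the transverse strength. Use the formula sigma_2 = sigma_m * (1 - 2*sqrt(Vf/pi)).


factor = 1 - 2*sqrt(0.38/pi) = 0.3044
sigma_2 = 42 * 0.3044 = 12.79 MPa

12.79 MPa


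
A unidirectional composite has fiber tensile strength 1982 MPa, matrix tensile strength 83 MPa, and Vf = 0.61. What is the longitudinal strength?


sigma_1 = sigma_f*Vf + sigma_m*(1-Vf) = 1982*0.61 + 83*0.39 = 1241.4 MPa

1241.4 MPa


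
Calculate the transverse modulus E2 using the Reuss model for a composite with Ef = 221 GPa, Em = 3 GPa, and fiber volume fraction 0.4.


1/E2 = Vf/Ef + (1-Vf)/Em = 0.4/221 + 0.6/3
E2 = 4.96 GPa

4.96 GPa


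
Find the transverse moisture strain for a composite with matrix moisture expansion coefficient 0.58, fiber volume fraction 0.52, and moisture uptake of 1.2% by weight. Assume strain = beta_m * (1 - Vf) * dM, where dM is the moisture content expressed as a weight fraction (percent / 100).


dM = 1.2/100 = 0.012
strain = beta_m * (1-Vf) * dM = 0.58 * 0.48 * 0.012 = 0.0033408

0.0033408


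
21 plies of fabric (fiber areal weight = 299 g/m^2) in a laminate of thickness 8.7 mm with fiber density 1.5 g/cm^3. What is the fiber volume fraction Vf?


Vf = n * FAW / (rho_f * h * 1000) = 21 * 299 / (1.5 * 8.7 * 1000) = 0.4811

0.4811


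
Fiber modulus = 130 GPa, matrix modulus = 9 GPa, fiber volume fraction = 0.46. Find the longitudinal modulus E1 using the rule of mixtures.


E1 = Ef*Vf + Em*(1-Vf) = 130*0.46 + 9*0.54 = 64.66 GPa

64.66 GPa


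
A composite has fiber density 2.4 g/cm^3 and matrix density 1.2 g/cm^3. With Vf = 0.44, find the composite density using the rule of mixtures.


rho_c = rho_f*Vf + rho_m*(1-Vf) = 2.4*0.44 + 1.2*0.56 = 1.728 g/cm^3

1.728 g/cm^3


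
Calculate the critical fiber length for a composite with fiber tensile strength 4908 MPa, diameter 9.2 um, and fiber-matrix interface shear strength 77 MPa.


Lc = sigma_f * d / (2 * tau_i) = 4908 * 9.2 / (2 * 77) = 293.2 um

293.2 um


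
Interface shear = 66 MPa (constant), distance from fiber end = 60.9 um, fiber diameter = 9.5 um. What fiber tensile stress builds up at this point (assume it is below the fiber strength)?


Force balance: sigma_f * (pi*d^2/4) = tau * (pi*d) * x  ->  sigma_f = 4 * tau * x / d
sigma_f = 4 * 66 * 60.9 / 9.5 = 1692.4 MPa

1692.4 MPa


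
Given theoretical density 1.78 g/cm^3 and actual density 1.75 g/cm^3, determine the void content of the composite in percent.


Void% = (rho_theo - rho_actual)/rho_theo * 100 = (1.78 - 1.75)/1.78 * 100 = 1.69%

1.69%


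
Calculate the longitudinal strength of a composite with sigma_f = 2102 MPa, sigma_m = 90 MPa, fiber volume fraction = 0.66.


sigma_1 = sigma_f*Vf + sigma_m*(1-Vf) = 2102*0.66 + 90*0.34 = 1417.9 MPa

1417.9 MPa


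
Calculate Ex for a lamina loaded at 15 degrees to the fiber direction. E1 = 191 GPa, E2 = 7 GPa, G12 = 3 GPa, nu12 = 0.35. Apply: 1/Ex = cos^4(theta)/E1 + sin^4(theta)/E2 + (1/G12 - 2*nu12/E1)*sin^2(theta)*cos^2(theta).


cos^4(15) = 0.870513, sin^4(15) = 0.004487, sin^2(15)*cos^2(15) = 0.0625
1/G12 - 2*nu12/E1 = 1/3 - 2*0.35/191 = 0.329668 GPa^-1
1/Ex = 0.870513/191 + 0.004487/7 + 0.329668*0.0625 = 0.025803 GPa^-1
Ex = 38.76 GPa

38.76 GPa


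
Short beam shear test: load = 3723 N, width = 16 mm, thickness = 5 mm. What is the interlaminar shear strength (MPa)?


ILSS = 3F/(4bh) = 3*3723/(4*16*5) = 34.9 MPa

34.9 MPa


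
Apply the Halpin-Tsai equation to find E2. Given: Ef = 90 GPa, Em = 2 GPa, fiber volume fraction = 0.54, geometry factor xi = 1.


eta = (Ef/Em - 1)/(Ef/Em + xi) = (45.0 - 1)/(45.0 + 1) = 0.9565
E2 = Em*(1+xi*eta*Vf)/(1-eta*Vf) = 6.27 GPa

6.27 GPa


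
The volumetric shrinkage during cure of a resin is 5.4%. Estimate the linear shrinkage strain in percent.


Linear shrinkage ≈ vol_shrink/3 = 5.4/3 = 1.8%

1.8%


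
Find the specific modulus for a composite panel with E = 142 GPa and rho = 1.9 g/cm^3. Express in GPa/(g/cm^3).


Specific stiffness = E/rho = 142/1.9 = 74.7 GPa/(g/cm^3)

74.7 GPa/(g/cm^3)


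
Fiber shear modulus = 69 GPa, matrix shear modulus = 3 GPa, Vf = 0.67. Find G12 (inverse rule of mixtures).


1/G12 = Vf/Gf + (1-Vf)/Gm = 0.67/69 + 0.33/3
G12 = 8.35 GPa

8.35 GPa


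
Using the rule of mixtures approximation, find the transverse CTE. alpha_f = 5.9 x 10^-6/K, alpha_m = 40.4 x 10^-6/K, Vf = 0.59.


alpha_2 = alpha_f*Vf + alpha_m*(1-Vf) = 5.9*0.59 + 40.4*0.41 = 20.0 x 10^-6/K

20.0 x 10^-6/K


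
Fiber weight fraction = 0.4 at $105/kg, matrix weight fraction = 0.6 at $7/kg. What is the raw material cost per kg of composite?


Cost = cost_f*Wf + cost_m*Wm = 105*0.4 + 7*0.6 = $46.2/kg

$46.2/kg


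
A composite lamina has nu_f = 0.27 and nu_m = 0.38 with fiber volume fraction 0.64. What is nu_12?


nu_12 = nu_f*Vf + nu_m*(1-Vf) = 0.27*0.64 + 0.38*0.36 = 0.3096

0.3096


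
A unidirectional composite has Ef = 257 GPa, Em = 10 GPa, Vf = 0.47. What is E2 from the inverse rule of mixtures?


1/E2 = Vf/Ef + (1-Vf)/Em = 0.47/257 + 0.53/10
E2 = 18.24 GPa

18.24 GPa


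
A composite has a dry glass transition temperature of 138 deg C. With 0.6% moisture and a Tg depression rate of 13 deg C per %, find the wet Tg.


Tg_wet = Tg_dry - k*moisture = 138 - 13*0.6 = 130.2 deg C

130.2 deg C


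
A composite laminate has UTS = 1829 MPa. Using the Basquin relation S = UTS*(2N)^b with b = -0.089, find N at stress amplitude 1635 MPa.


N = 0.5 * (S/UTS)^(1/b) = 0.5 * (1635/1829)^(1/-0.089) = 1.7624 cycles

1.7624 cycles


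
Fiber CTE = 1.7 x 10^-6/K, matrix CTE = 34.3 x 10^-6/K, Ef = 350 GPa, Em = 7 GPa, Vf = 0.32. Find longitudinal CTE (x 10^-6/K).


E1 = Ef*Vf + Em*(1-Vf) = 116.76
alpha_1 = (alpha_f*Ef*Vf + alpha_m*Em*(1-Vf))/E1 = 3.03 x 10^-6/K

3.03 x 10^-6/K


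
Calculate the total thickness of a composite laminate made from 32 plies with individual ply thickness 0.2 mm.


h = n * t_ply = 32 * 0.2 = 6.4 mm

6.4 mm


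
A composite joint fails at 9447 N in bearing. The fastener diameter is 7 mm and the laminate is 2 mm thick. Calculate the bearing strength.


sigma_br = F/(d*h) = 9447/(7*2) = 674.8 MPa

674.8 MPa


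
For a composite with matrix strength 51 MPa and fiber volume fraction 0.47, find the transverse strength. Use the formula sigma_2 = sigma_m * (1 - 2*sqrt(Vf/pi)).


factor = 1 - 2*sqrt(0.47/pi) = 0.2264
sigma_2 = 51 * 0.2264 = 11.55 MPa

11.55 MPa


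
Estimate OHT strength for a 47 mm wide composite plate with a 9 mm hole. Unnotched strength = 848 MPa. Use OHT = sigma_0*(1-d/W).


OHT = sigma_0*(1-d/W) = 848*(1-9/47) = 685.6 MPa

685.6 MPa


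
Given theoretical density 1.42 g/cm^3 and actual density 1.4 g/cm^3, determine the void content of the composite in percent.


Void% = (rho_theo - rho_actual)/rho_theo * 100 = (1.42 - 1.4)/1.42 * 100 = 1.41%

1.41%


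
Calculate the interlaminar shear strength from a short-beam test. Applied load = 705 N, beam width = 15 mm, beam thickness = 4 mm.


ILSS = 3F/(4bh) = 3*705/(4*15*4) = 8.81 MPa

8.81 MPa


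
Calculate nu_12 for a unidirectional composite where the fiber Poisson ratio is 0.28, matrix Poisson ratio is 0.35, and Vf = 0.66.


nu_12 = nu_f*Vf + nu_m*(1-Vf) = 0.28*0.66 + 0.35*0.34 = 0.3038

0.3038


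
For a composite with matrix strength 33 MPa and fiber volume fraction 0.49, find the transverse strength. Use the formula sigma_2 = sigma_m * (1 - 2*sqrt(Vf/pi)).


factor = 1 - 2*sqrt(0.49/pi) = 0.2101
sigma_2 = 33 * 0.2101 = 6.93 MPa

6.93 MPa


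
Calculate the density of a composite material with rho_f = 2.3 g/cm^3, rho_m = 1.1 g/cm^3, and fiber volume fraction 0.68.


rho_c = rho_f*Vf + rho_m*(1-Vf) = 2.3*0.68 + 1.1*0.32 = 1.916 g/cm^3

1.916 g/cm^3


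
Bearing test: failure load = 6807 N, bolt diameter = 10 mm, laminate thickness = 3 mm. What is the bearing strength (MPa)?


sigma_br = F/(d*h) = 6807/(10*3) = 226.9 MPa

226.9 MPa


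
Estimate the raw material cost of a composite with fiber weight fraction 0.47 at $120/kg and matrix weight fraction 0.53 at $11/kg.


Cost = cost_f*Wf + cost_m*Wm = 120*0.47 + 11*0.53 = $62.23/kg

$62.23/kg


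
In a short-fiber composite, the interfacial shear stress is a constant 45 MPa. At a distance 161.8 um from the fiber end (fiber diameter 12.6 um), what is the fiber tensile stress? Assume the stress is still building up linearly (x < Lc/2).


Force balance: sigma_f * (pi*d^2/4) = tau * (pi*d) * x  ->  sigma_f = 4 * tau * x / d
sigma_f = 4 * 45 * 161.8 / 12.6 = 2311.4 MPa

2311.4 MPa


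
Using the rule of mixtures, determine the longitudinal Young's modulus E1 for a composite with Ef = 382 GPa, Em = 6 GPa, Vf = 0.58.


E1 = Ef*Vf + Em*(1-Vf) = 382*0.58 + 6*0.42 = 224.08 GPa

224.08 GPa


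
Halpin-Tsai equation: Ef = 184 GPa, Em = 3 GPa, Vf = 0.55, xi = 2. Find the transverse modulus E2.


eta = (Ef/Em - 1)/(Ef/Em + xi) = (61.3333 - 1)/(61.3333 + 2) = 0.9526
E2 = Em*(1+xi*eta*Vf)/(1-eta*Vf) = 12.91 GPa

12.91 GPa


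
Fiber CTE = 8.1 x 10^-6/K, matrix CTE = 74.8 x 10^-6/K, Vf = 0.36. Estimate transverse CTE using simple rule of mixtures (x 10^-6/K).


alpha_2 = alpha_f*Vf + alpha_m*(1-Vf) = 8.1*0.36 + 74.8*0.64 = 50.8 x 10^-6/K

50.8 x 10^-6/K


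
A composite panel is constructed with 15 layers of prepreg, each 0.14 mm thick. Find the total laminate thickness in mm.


h = n * t_ply = 15 * 0.14 = 2.1 mm

2.1 mm


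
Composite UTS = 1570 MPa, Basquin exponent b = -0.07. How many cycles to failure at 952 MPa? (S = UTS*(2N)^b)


N = 0.5 * (S/UTS)^(1/b) = 0.5 * (952/1570)^(1/-0.07) = 634.9257 cycles

634.9257 cycles


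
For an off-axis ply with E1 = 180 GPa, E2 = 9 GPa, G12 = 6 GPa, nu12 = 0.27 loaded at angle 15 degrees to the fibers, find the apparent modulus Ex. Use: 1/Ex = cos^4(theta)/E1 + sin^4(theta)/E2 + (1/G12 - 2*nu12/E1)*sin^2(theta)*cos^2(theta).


cos^4(15) = 0.870513, sin^4(15) = 0.004487, sin^2(15)*cos^2(15) = 0.0625
1/G12 - 2*nu12/E1 = 1/6 - 2*0.27/180 = 0.163667 GPa^-1
1/Ex = 0.870513/180 + 0.004487/9 + 0.163667*0.0625 = 0.0155639 GPa^-1
Ex = 64.25 GPa

64.25 GPa


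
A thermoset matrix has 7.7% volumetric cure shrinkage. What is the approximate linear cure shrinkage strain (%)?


Linear shrinkage ≈ vol_shrink/3 = 7.7/3 = 2.567%

2.567%


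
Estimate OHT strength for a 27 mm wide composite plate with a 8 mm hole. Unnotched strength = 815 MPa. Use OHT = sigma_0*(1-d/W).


OHT = sigma_0*(1-d/W) = 815*(1-8/27) = 573.5 MPa

573.5 MPa


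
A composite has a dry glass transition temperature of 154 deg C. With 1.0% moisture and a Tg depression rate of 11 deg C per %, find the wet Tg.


Tg_wet = Tg_dry - k*moisture = 154 - 11*1.0 = 143.0 deg C

143.0 deg C


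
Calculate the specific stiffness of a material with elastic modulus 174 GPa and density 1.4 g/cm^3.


Specific stiffness = E/rho = 174/1.4 = 124.3 GPa/(g/cm^3)

124.3 GPa/(g/cm^3)


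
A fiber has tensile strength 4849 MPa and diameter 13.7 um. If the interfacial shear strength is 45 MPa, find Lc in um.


Lc = sigma_f * d / (2 * tau_i) = 4849 * 13.7 / (2 * 45) = 738.1 um

738.1 um


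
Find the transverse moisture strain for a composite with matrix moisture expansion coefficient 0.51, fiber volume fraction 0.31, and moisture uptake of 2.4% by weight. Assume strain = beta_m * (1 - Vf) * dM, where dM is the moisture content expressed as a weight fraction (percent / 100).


dM = 2.4/100 = 0.024
strain = beta_m * (1-Vf) * dM = 0.51 * 0.69 * 0.024 = 0.0084456

0.0084456


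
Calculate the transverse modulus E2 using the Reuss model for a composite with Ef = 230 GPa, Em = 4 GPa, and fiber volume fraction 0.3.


1/E2 = Vf/Ef + (1-Vf)/Em = 0.3/230 + 0.7/4
E2 = 5.67 GPa

5.67 GPa


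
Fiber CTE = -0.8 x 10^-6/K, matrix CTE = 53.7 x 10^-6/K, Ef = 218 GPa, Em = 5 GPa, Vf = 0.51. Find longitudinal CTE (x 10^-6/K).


E1 = Ef*Vf + Em*(1-Vf) = 113.63
alpha_1 = (alpha_f*Ef*Vf + alpha_m*Em*(1-Vf))/E1 = 0.38 x 10^-6/K

0.38 x 10^-6/K


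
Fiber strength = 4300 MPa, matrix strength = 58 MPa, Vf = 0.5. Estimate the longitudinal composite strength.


sigma_1 = sigma_f*Vf + sigma_m*(1-Vf) = 4300*0.5 + 58*0.5 = 2179.0 MPa

2179.0 MPa


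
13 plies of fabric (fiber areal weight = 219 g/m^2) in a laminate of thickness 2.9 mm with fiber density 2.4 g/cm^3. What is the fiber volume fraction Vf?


Vf = n * FAW / (rho_f * h * 1000) = 13 * 219 / (2.4 * 2.9 * 1000) = 0.4091

0.4091


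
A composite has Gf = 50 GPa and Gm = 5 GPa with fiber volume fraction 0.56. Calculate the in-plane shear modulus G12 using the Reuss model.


1/G12 = Vf/Gf + (1-Vf)/Gm = 0.56/50 + 0.44/5
G12 = 10.08 GPa

10.08 GPa


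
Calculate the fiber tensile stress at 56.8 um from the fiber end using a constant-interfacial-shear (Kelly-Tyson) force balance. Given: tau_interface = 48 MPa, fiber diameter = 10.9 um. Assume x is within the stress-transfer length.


Force balance: sigma_f * (pi*d^2/4) = tau * (pi*d) * x  ->  sigma_f = 4 * tau * x / d
sigma_f = 4 * 48 * 56.8 / 10.9 = 1000.5 MPa

1000.5 MPa


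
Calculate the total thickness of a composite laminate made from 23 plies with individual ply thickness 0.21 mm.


h = n * t_ply = 23 * 0.21 = 4.83 mm

4.83 mm


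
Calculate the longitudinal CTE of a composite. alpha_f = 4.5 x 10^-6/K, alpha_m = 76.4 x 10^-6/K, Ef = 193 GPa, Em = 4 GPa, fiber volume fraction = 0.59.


E1 = Ef*Vf + Em*(1-Vf) = 115.51
alpha_1 = (alpha_f*Ef*Vf + alpha_m*Em*(1-Vf))/E1 = 5.52 x 10^-6/K

5.52 x 10^-6/K


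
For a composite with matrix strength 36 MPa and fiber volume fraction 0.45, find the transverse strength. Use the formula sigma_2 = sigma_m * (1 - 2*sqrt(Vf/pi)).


factor = 1 - 2*sqrt(0.45/pi) = 0.2431
sigma_2 = 36 * 0.2431 = 8.75 MPa

8.75 MPa


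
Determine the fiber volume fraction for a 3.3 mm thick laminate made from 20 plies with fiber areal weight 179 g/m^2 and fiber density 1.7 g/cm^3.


Vf = n * FAW / (rho_f * h * 1000) = 20 * 179 / (1.7 * 3.3 * 1000) = 0.6381

0.6381


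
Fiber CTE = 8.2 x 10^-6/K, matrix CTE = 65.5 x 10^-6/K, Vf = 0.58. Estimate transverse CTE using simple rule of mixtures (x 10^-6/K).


alpha_2 = alpha_f*Vf + alpha_m*(1-Vf) = 8.2*0.58 + 65.5*0.42 = 32.3 x 10^-6/K

32.3 x 10^-6/K


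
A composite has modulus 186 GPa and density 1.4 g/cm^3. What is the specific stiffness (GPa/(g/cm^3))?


Specific stiffness = E/rho = 186/1.4 = 132.9 GPa/(g/cm^3)

132.9 GPa/(g/cm^3)


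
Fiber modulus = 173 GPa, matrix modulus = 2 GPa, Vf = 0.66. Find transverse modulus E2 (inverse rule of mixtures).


1/E2 = Vf/Ef + (1-Vf)/Em = 0.66/173 + 0.34/2
E2 = 5.75 GPa

5.75 GPa


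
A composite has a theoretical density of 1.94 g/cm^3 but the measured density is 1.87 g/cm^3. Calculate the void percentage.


Void% = (rho_theo - rho_actual)/rho_theo * 100 = (1.94 - 1.87)/1.94 * 100 = 3.61%

3.61%


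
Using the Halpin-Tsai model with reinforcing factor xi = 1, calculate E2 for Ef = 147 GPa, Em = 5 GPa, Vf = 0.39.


eta = (Ef/Em - 1)/(Ef/Em + xi) = (29.4 - 1)/(29.4 + 1) = 0.9342
E2 = Em*(1+xi*eta*Vf)/(1-eta*Vf) = 10.73 GPa

10.73 GPa


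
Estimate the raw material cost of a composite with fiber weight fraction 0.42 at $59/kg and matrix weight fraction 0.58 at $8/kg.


Cost = cost_f*Wf + cost_m*Wm = 59*0.42 + 8*0.58 = $29.42/kg

$29.42/kg


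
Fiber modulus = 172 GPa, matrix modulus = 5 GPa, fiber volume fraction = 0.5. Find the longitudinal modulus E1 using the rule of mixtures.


E1 = Ef*Vf + Em*(1-Vf) = 172*0.5 + 5*0.5 = 88.5 GPa

88.5 GPa


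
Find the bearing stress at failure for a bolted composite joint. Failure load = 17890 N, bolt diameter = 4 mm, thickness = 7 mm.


sigma_br = F/(d*h) = 17890/(4*7) = 638.9 MPa

638.9 MPa


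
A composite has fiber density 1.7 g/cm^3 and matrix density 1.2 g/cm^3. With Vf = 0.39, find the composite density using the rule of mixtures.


rho_c = rho_f*Vf + rho_m*(1-Vf) = 1.7*0.39 + 1.2*0.61 = 1.395 g/cm^3

1.395 g/cm^3


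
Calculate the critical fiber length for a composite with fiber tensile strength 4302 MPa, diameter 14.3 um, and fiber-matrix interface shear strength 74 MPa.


Lc = sigma_f * d / (2 * tau_i) = 4302 * 14.3 / (2 * 74) = 415.7 um

415.7 um


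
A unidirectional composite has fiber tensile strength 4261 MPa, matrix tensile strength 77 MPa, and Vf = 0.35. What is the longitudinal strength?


sigma_1 = sigma_f*Vf + sigma_m*(1-Vf) = 4261*0.35 + 77*0.65 = 1541.4 MPa

1541.4 MPa


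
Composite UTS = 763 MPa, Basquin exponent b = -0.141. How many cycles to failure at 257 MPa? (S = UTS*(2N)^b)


N = 0.5 * (S/UTS)^(1/b) = 0.5 * (257/763)^(1/-0.141) = 1123.7822 cycles

1123.7822 cycles


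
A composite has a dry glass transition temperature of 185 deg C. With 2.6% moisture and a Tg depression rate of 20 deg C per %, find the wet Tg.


Tg_wet = Tg_dry - k*moisture = 185 - 20*2.6 = 133.0 deg C

133.0 deg C


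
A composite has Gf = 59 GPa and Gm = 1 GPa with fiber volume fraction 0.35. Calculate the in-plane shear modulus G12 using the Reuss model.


1/G12 = Vf/Gf + (1-Vf)/Gm = 0.35/59 + 0.65/1
G12 = 1.52 GPa

1.52 GPa


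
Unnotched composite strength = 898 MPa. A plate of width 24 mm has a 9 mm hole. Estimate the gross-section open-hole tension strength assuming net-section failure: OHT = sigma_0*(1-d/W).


OHT = sigma_0*(1-d/W) = 898*(1-9/24) = 561.3 MPa

561.3 MPa


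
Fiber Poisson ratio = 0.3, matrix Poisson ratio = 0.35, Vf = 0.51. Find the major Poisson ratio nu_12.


nu_12 = nu_f*Vf + nu_m*(1-Vf) = 0.3*0.51 + 0.35*0.49 = 0.3245

0.3245


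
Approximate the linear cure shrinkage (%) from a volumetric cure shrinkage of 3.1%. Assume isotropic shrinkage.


Linear shrinkage ≈ vol_shrink/3 = 3.1/3 = 1.033%

1.033%


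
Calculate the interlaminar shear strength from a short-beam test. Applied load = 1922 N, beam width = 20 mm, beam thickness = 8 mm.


ILSS = 3F/(4bh) = 3*1922/(4*20*8) = 9.01 MPa

9.01 MPa


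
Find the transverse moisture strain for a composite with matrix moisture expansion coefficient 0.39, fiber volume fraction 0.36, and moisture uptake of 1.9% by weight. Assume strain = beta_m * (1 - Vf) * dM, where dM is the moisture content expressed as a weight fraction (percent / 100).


dM = 1.9/100 = 0.019
strain = beta_m * (1-Vf) * dM = 0.39 * 0.64 * 0.019 = 0.0047424

0.0047424


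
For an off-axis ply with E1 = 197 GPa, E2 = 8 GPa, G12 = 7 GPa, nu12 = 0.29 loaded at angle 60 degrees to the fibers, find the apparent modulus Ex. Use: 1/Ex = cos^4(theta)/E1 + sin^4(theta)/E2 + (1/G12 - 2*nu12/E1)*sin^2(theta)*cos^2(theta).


cos^4(60) = 0.0625, sin^4(60) = 0.5625, sin^2(60)*cos^2(60) = 0.1875
1/G12 - 2*nu12/E1 = 1/7 - 2*0.29/197 = 0.139913 GPa^-1
1/Ex = 0.0625/197 + 0.5625/8 + 0.139913*0.1875 = 0.0968634 GPa^-1
Ex = 10.32 GPa

10.32 GPa


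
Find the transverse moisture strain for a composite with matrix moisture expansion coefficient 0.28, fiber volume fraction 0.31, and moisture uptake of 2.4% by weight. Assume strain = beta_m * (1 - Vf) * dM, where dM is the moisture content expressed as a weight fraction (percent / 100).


dM = 2.4/100 = 0.024
strain = beta_m * (1-Vf) * dM = 0.28 * 0.69 * 0.024 = 0.0046368

0.0046368


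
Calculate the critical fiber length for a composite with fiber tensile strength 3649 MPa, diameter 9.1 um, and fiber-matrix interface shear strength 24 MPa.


Lc = sigma_f * d / (2 * tau_i) = 3649 * 9.1 / (2 * 24) = 691.8 um

691.8 um


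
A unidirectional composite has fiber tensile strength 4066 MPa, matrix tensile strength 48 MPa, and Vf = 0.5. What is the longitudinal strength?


sigma_1 = sigma_f*Vf + sigma_m*(1-Vf) = 4066*0.5 + 48*0.5 = 2057.0 MPa

2057.0 MPa


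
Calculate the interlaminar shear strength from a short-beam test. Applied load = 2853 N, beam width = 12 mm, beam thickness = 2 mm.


ILSS = 3F/(4bh) = 3*2853/(4*12*2) = 89.16 MPa

89.16 MPa


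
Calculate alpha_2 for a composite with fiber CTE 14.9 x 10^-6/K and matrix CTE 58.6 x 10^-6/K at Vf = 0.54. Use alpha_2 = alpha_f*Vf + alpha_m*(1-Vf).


alpha_2 = alpha_f*Vf + alpha_m*(1-Vf) = 14.9*0.54 + 58.6*0.46 = 35.0 x 10^-6/K

35.0 x 10^-6/K


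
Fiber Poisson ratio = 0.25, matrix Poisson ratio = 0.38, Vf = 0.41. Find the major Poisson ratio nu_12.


nu_12 = nu_f*Vf + nu_m*(1-Vf) = 0.25*0.41 + 0.38*0.59 = 0.3267

0.3267


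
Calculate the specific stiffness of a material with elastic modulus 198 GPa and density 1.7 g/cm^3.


Specific stiffness = E/rho = 198/1.7 = 116.5 GPa/(g/cm^3)

116.5 GPa/(g/cm^3)


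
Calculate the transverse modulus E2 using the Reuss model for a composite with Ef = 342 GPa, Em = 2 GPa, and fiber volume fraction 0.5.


1/E2 = Vf/Ef + (1-Vf)/Em = 0.5/342 + 0.5/2
E2 = 3.98 GPa

3.98 GPa


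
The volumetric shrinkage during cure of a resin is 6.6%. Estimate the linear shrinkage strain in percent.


Linear shrinkage ≈ vol_shrink/3 = 6.6/3 = 2.2%

2.2%


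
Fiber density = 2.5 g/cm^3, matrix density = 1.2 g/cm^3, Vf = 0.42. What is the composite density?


rho_c = rho_f*Vf + rho_m*(1-Vf) = 2.5*0.42 + 1.2*0.58 = 1.746 g/cm^3

1.746 g/cm^3


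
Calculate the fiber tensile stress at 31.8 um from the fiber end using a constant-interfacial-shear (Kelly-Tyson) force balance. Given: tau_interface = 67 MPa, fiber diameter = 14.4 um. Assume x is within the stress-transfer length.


Force balance: sigma_f * (pi*d^2/4) = tau * (pi*d) * x  ->  sigma_f = 4 * tau * x / d
sigma_f = 4 * 67 * 31.8 / 14.4 = 591.8 MPa

591.8 MPa


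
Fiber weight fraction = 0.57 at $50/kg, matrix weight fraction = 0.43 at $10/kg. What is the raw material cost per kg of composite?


Cost = cost_f*Wf + cost_m*Wm = 50*0.57 + 10*0.43 = $32.8/kg

$32.8/kg


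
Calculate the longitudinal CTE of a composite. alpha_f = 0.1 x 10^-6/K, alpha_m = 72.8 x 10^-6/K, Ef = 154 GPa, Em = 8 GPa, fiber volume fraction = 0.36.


E1 = Ef*Vf + Em*(1-Vf) = 60.56
alpha_1 = (alpha_f*Ef*Vf + alpha_m*Em*(1-Vf))/E1 = 6.25 x 10^-6/K

6.25 x 10^-6/K


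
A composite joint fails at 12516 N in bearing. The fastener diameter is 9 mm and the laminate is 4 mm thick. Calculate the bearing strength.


sigma_br = F/(d*h) = 12516/(9*4) = 347.7 MPa

347.7 MPa


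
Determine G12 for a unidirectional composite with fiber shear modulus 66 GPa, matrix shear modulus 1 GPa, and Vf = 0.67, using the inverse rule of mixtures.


1/G12 = Vf/Gf + (1-Vf)/Gm = 0.67/66 + 0.33/1
G12 = 2.94 GPa

2.94 GPa


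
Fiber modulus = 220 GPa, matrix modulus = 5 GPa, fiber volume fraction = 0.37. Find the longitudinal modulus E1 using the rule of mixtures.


E1 = Ef*Vf + Em*(1-Vf) = 220*0.37 + 5*0.63 = 84.55 GPa

84.55 GPa


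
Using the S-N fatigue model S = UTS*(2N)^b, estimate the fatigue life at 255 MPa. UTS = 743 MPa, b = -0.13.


N = 0.5 * (S/UTS)^(1/b) = 0.5 * (255/743)^(1/-0.13) = 1869.1829 cycles

1869.1829 cycles


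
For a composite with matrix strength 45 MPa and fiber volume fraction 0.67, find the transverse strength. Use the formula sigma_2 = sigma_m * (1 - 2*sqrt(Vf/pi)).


factor = 1 - 2*sqrt(0.67/pi) = 0.0764
sigma_2 = 45 * 0.0764 = 3.44 MPa

3.44 MPa


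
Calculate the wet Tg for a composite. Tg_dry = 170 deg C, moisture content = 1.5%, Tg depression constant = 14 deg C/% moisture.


Tg_wet = Tg_dry - k*moisture = 170 - 14*1.5 = 149.0 deg C

149.0 deg C


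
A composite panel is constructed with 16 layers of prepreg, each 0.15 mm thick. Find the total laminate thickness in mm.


h = n * t_ply = 16 * 0.15 = 2.4 mm

2.4 mm


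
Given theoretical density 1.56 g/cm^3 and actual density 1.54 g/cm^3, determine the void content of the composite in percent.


Void% = (rho_theo - rho_actual)/rho_theo * 100 = (1.56 - 1.54)/1.56 * 100 = 1.28%

1.28%


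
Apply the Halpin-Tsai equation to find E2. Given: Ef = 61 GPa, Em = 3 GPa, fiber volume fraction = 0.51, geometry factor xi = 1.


eta = (Ef/Em - 1)/(Ef/Em + xi) = (20.3333 - 1)/(20.3333 + 1) = 0.9063
E2 = Em*(1+xi*eta*Vf)/(1-eta*Vf) = 8.16 GPa

8.16 GPa


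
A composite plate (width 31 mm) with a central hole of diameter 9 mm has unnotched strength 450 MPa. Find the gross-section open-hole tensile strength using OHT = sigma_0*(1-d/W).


OHT = sigma_0*(1-d/W) = 450*(1-9/31) = 319.4 MPa

319.4 MPa


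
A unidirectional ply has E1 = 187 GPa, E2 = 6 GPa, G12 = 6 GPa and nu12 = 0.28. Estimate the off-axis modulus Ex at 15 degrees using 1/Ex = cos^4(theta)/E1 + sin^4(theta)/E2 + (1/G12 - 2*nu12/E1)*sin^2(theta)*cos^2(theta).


cos^4(15) = 0.870513, sin^4(15) = 0.004487, sin^2(15)*cos^2(15) = 0.0625
1/G12 - 2*nu12/E1 = 1/6 - 2*0.28/187 = 0.163672 GPa^-1
1/Ex = 0.870513/187 + 0.004487/6 + 0.163672*0.0625 = 0.0156325 GPa^-1
Ex = 63.97 GPa

63.97 GPa


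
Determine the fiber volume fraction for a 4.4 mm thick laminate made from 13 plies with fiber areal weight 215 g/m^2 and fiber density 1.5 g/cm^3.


Vf = n * FAW / (rho_f * h * 1000) = 13 * 215 / (1.5 * 4.4 * 1000) = 0.4235

0.4235


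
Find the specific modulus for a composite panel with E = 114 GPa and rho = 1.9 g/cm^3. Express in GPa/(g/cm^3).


Specific stiffness = E/rho = 114/1.9 = 60.0 GPa/(g/cm^3)

60.0 GPa/(g/cm^3)


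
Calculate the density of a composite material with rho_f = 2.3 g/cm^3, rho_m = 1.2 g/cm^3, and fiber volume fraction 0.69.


rho_c = rho_f*Vf + rho_m*(1-Vf) = 2.3*0.69 + 1.2*0.31 = 1.959 g/cm^3

1.959 g/cm^3


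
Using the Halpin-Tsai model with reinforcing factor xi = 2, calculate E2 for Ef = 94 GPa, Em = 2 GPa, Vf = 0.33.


eta = (Ef/Em - 1)/(Ef/Em + xi) = (47.0 - 1)/(47.0 + 2) = 0.9388
E2 = Em*(1+xi*eta*Vf)/(1-eta*Vf) = 4.69 GPa

4.69 GPa


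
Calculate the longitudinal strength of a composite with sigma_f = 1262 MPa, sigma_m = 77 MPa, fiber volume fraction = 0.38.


sigma_1 = sigma_f*Vf + sigma_m*(1-Vf) = 1262*0.38 + 77*0.62 = 527.3 MPa

527.3 MPa


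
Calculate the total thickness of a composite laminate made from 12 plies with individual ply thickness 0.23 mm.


h = n * t_ply = 12 * 0.23 = 2.76 mm

2.76 mm


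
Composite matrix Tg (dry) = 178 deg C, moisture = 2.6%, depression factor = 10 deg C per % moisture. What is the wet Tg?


Tg_wet = Tg_dry - k*moisture = 178 - 10*2.6 = 152.0 deg C

152.0 deg C


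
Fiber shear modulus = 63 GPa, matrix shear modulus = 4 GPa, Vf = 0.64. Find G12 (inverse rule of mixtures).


1/G12 = Vf/Gf + (1-Vf)/Gm = 0.64/63 + 0.36/4
G12 = 9.98 GPa

9.98 GPa


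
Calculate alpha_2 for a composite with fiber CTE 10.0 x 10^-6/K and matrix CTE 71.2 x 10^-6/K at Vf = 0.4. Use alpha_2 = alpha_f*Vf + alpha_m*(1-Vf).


alpha_2 = alpha_f*Vf + alpha_m*(1-Vf) = 10.0*0.4 + 71.2*0.6 = 46.7 x 10^-6/K

46.7 x 10^-6/K


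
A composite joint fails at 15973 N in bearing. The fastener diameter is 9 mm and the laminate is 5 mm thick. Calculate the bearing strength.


sigma_br = F/(d*h) = 15973/(9*5) = 355.0 MPa

355.0 MPa


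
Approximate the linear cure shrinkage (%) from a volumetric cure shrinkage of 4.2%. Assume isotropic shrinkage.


Linear shrinkage ≈ vol_shrink/3 = 4.2/3 = 1.4%

1.4%


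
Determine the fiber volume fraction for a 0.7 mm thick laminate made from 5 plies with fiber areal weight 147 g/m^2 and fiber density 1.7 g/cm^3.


Vf = n * FAW / (rho_f * h * 1000) = 5 * 147 / (1.7 * 0.7 * 1000) = 0.6176

0.6176


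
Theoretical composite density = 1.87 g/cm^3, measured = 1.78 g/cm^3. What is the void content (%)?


Void% = (rho_theo - rho_actual)/rho_theo * 100 = (1.87 - 1.78)/1.87 * 100 = 4.81%

4.81%


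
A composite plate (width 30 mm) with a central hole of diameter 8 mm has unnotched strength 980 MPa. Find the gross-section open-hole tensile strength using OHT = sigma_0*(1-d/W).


OHT = sigma_0*(1-d/W) = 980*(1-8/30) = 718.7 MPa

718.7 MPa


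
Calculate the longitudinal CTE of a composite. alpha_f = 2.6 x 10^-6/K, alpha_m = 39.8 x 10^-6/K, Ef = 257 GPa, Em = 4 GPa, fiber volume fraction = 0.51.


E1 = Ef*Vf + Em*(1-Vf) = 133.03
alpha_1 = (alpha_f*Ef*Vf + alpha_m*Em*(1-Vf))/E1 = 3.15 x 10^-6/K

3.15 x 10^-6/K


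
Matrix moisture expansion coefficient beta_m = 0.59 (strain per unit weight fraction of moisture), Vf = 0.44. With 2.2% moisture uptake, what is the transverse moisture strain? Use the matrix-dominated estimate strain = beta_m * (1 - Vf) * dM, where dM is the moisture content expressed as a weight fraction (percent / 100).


dM = 2.2/100 = 0.022
strain = beta_m * (1-Vf) * dM = 0.59 * 0.56 * 0.022 = 0.0072688

0.0072688


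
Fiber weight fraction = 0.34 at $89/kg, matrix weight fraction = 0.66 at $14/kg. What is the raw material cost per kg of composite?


Cost = cost_f*Wf + cost_m*Wm = 89*0.34 + 14*0.66 = $39.5/kg

$39.5/kg


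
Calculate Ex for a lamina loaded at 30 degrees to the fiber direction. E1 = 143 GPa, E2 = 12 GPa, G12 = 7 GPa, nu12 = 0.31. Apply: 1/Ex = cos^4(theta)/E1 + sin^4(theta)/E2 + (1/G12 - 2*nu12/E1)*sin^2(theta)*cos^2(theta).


cos^4(30) = 0.5625, sin^4(30) = 0.0625, sin^2(30)*cos^2(30) = 0.1875
1/G12 - 2*nu12/E1 = 1/7 - 2*0.31/143 = 0.138521 GPa^-1
1/Ex = 0.5625/143 + 0.0625/12 + 0.138521*0.1875 = 0.0351147 GPa^-1
Ex = 28.48 GPa

28.48 GPa


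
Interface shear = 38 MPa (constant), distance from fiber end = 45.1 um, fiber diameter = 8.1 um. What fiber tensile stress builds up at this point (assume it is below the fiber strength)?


Force balance: sigma_f * (pi*d^2/4) = tau * (pi*d) * x  ->  sigma_f = 4 * tau * x / d
sigma_f = 4 * 38 * 45.1 / 8.1 = 846.3 MPa

846.3 MPa
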